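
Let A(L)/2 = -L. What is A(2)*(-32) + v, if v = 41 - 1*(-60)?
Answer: 229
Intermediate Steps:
A(L) = -2*L (A(L) = 2*(-L) = -2*L)
v = 101 (v = 41 + 60 = 101)
A(2)*(-32) + v = -2*2*(-32) + 101 = -4*(-32) + 101 = 128 + 101 = 229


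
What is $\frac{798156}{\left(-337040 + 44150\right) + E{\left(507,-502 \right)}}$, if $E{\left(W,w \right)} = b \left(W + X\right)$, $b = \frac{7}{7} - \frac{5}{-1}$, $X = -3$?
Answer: $- \frac{133026}{48311} \approx -2.7535$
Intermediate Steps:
$b = 6$ ($b = 7 \cdot \frac{1}{7} - -5 = 1 + 5 = 6$)
$E{\left(W,w \right)} = -18 + 6 W$ ($E{\left(W,w \right)} = 6 \left(W - 3\right) = 6 \left(-3 + W\right) = -18 + 6 W$)
$\frac{798156}{\left(-337040 + 44150\right) + E{\left(507,-502 \right)}} = \frac{798156}{\left(-337040 + 44150\right) + \left(-18 + 6 \cdot 507\right)} = \frac{798156}{-292890 + \left(-18 + 3042\right)} = \frac{798156}{-292890 + 3024} = \frac{798156}{-289866} = 798156 \left(- \frac{1}{289866}\right) = - \frac{133026}{48311}$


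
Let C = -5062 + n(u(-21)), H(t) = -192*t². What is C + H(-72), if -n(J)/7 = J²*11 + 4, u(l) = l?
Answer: -1034375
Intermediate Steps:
n(J) = -28 - 77*J² (n(J) = -7*(J²*11 + 4) = -7*(11*J² + 4) = -7*(4 + 11*J²) = -28 - 77*J²)
C = -39047 (C = -5062 + (-28 - 77*(-21)²) = -5062 + (-28 - 77*441) = -5062 + (-28 - 33957) = -5062 - 33985 = -39047)
C + H(-72) = -39047 - 192*(-72)² = -39047 - 192*5184 = -39047 - 995328 = -1034375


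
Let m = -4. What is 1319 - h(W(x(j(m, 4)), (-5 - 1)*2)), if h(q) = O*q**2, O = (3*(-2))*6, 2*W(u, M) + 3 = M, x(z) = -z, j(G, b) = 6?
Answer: 3344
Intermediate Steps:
W(u, M) = -3/2 + M/2
O = -36 (O = -6*6 = -36)
h(q) = -36*q**2
1319 - h(W(x(j(m, 4)), (-5 - 1)*2)) = 1319 - (-36)*(-3/2 + ((-5 - 1)*2)/2)**2 = 1319 - (-36)*(-3/2 + (-6*2)/2)**2 = 1319 - (-36)*(-3/2 + (1/2)*(-12))**2 = 1319 - (-36)*(-3/2 - 6)**2 = 1319 - (-36)*(-15/2)**2 = 1319 - (-36)*225/4 = 1319 - 1*(-2025) = 1319 + 2025 = 3344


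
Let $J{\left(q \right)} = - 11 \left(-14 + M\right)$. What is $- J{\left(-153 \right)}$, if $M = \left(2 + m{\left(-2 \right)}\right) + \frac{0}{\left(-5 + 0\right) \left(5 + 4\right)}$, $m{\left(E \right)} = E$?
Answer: $-154$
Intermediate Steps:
$M = 0$ ($M = \left(2 - 2\right) + \frac{0}{\left(-5 + 0\right) \left(5 + 4\right)} = 0 + \frac{0}{\left(-5\right) 9} = 0 + \frac{0}{-45} = 0 + 0 \left(- \frac{1}{45}\right) = 0 + 0 = 0$)
$J{\left(q \right)} = 154$ ($J{\left(q \right)} = - 11 \left(-14 + 0\right) = \left(-11\right) \left(-14\right) = 154$)
$- J{\left(-153 \right)} = \left(-1\right) 154 = -154$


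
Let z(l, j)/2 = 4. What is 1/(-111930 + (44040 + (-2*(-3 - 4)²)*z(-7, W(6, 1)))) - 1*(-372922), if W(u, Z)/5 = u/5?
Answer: 25610045427/68674 ≈ 3.7292e+5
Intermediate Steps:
W(u, Z) = u (W(u, Z) = 5*(u/5) = u)
z(l, j) = 8 (z(l, j) = 2*4 = 8)
1/(-111930 + (44040 + (-2*(-3 - 4)²)*z(-7, W(6, 1)))) - 1*(-372922) = 1/(-111930 + (44040 - 2*(-3 - 4)²*8)) - 1*(-372922) = 1/(-111930 + (44040 - 2*(-7)²*8)) + 372922 = 1/(-111930 + (44040 - 2*49*8)) + 372922 = 1/(-111930 + (44040 - 98*8)) + 372922 = 1/(-111930 + (44040 - 784)) + 372922 = 1/(-111930 + 43256) + 372922 = 1/(-68674) + 372922 = -1/68674 + 372922 = 25610045427/68674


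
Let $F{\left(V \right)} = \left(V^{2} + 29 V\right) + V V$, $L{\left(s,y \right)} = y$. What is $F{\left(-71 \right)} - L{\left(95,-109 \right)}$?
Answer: $8132$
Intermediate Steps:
$F{\left(V \right)} = 2 V^{2} + 29 V$ ($F{\left(V \right)} = \left(V^{2} + 29 V\right) + V^{2} = 2 V^{2} + 29 V$)
$F{\left(-71 \right)} - L{\left(95,-109 \right)} = - 71 \left(29 + 2 \left(-71\right)\right) - -109 = - 71 \left(29 - 142\right) + 109 = \left(-71\right) \left(-113\right) + 109 = 8023 + 109 = 8132$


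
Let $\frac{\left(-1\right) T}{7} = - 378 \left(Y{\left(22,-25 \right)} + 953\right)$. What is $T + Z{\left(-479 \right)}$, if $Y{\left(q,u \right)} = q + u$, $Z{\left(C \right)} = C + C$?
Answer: $2512742$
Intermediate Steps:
$Z{\left(C \right)} = 2 C$
$T = 2513700$ ($T = - 7 \left(- 378 \left(\left(22 - 25\right) + 953\right)\right) = - 7 \left(- 378 \left(-3 + 953\right)\right) = - 7 \left(\left(-378\right) 950\right) = \left(-7\right) \left(-359100\right) = 2513700$)
$T + Z{\left(-479 \right)} = 2513700 + 2 \left(-479\right) = 2513700 - 958 = 2512742$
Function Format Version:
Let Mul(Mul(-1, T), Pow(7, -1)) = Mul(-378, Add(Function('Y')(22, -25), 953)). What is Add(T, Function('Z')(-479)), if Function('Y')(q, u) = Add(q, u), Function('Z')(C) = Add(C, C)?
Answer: 2512742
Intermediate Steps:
Function('Z')(C) = Mul(2, C)
T = 2513700 (T = Mul(-7, Mul(-378, Add(Add(22, -25), 953))) = Mul(-7, Mul(-378, Add(-3, 953))) = Mul(-7, Mul(-378, 950)) = Mul(-7, -359100) = 2513700)
Add(T, Function('Z')(-479)) = Add(2513700, Mul(2, -479)) = Add(2513700, -958) = 2512742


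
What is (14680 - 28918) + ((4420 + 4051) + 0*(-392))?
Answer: -5767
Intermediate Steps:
(14680 - 28918) + ((4420 + 4051) + 0*(-392)) = -14238 + (8471 + 0) = -14238 + 8471 = -5767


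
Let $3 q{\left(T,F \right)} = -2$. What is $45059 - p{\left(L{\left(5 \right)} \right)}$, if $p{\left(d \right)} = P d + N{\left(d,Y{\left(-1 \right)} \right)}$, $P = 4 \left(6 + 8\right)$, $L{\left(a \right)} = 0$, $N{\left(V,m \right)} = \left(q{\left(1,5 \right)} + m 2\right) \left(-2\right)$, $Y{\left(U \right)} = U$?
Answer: $\frac{135161}{3} \approx 45054.0$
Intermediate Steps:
$q{\left(T,F \right)} = - \frac{2}{3}$ ($q{\left(T,F \right)} = \frac{1}{3} \left(-2\right) = - \frac{2}{3}$)
$N{\left(V,m \right)} = \frac{4}{3} - 4 m$ ($N{\left(V,m \right)} = \left(- \frac{2}{3} + m 2\right) \left(-2\right) = \left(- \frac{2}{3} + 2 m\right) \left(-2\right) = \frac{4}{3} - 4 m$)
$P = 56$ ($P = 4 \cdot 14 = 56$)
$p{\left(d \right)} = \frac{16}{3} + 56 d$ ($p{\left(d \right)} = 56 d + \left(\frac{4}{3} - -4\right) = 56 d + \left(\frac{4}{3} + 4\right) = 56 d + \frac{16}{3} = \frac{16}{3} + 56 d$)
$45059 - p{\left(L{\left(5 \right)} \right)} = 45059 - \left(\frac{16}{3} + 56 \cdot 0\right) = 45059 - \left(\frac{16}{3} + 0\right) = 45059 - \frac{16}{3} = \frac{135161}{3}$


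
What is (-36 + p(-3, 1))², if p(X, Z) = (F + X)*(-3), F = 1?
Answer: 900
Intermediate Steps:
p(X, Z) = -3 - 3*X (p(X, Z) = (1 + X)*(-3) = -3 - 3*X)
(-36 + p(-3, 1))² = (-36 + (-3 - 3*(-3)))² = (-36 + (-3 + 9))² = (-36 + 6)² = (-30)² = 900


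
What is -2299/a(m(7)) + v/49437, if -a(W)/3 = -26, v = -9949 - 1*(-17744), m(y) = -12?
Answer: -37682551/1285362 ≈ -29.317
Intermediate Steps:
v = 7795 (v = -9949 + 17744 = 7795)
a(W) = 78 (a(W) = -3*(-26) = 78)
-2299/a(m(7)) + v/49437 = -2299/78 + 7795/49437 = -37682551/1285362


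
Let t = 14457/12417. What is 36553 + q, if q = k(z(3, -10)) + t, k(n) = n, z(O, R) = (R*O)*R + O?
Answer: 152551803/4139 ≈ 36857.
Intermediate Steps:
z(O, R) = O + O*R² (z(O, R) = (O*R)*R + O = O*R² + O = O + O*R²)
t = 4819/4139 (t = 14457*(1/12417) = 4819/4139 ≈ 1.1643)
q = 1258936/4139 (q = 3*(1 + (-10)²) + 4819/4139 = 3*(1 + 100) + 4819/4139 = 3*101 + 4819/4139 = 303 + 4819/4139 = 1258936/4139 ≈ 304.16)
36553 + q = 36553 + 1258936/4139 = 152551803/4139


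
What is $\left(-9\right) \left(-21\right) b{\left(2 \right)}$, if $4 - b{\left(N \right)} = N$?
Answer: $378$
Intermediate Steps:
$b{\left(N \right)} = 4 - N$
$\left(-9\right) \left(-21\right) b{\left(2 \right)} = \left(-9\right) \left(-21\right) \left(4 - 2\right) = 189 \left(4 - 2\right) = 189 \cdot 2 = 378$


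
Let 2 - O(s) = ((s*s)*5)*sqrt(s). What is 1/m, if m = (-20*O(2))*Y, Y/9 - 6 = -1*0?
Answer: 1/429840 + sqrt(2)/42984 ≈ 3.5227e-5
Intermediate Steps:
Y = 54 (Y = 54 + 9*(-1*0) = 54 + 9*0 = 54 + 0 = 54)
O(s) = 2 - 5*s**(5/2) (O(s) = 2 - (s*s)*5*sqrt(s) = 2 - s**2*5*sqrt(s) = 2 - 5*s**2*sqrt(s) = 2 - 5*s**(5/2))
m = -2160 + 21600*sqrt(2) (m = -20*(2 - 20*sqrt(2))*54 = (-40 + 400*sqrt(2))*54 = -2160 + 21600*sqrt(2) ≈ 28387.)
1/m = 1/(-2160 + 21600*sqrt(2))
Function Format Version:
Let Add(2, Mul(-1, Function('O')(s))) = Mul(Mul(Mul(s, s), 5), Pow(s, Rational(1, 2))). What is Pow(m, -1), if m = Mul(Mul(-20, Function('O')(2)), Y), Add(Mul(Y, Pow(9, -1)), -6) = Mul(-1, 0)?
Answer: Add(Rational(1, 429840), Mul(Rational(1, 42984), Pow(2, Rational(1, 2)))) ≈ 3.5227e-5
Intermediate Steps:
Y = 54 (Y = Add(54, Mul(9, Mul(-1, 0))) = Add(54, Mul(9, 0)) = Add(54, 0) = 54)
Function('O')(s) = Add(2, Mul(-5, Pow(s, Rational(5, 2)))) (Function('O')(s) = Add(2, Mul(-1, Mul(Mul(Mul(s, s), 5), Pow(s, Rational(1, 2))))) = Add(2, Mul(-1, Mul(Mul(Pow(s, 2), 5), Pow(s, Rational(1, 2))))) = Add(2, Mul(-1, Mul(Mul(5, Pow(s, 2)), Pow(s, Rational(1, 2))))) = Add(2, Mul(-1, Mul(5, Pow(s, Rational(5, 2))))) = Add(2, Mul(-5, Pow(s, Rational(5, 2)))))
m = Add(-2160, Mul(21600, Pow(2, Rational(1, 2)))) (m = Mul(Mul(-20, Add(2, Mul(-5, Pow(2, Rational(5, 2))))), 54) = Mul(Mul(-20, Add(2, Mul(-5, Mul(4, Pow(2, Rational(1, 2)))))), 54) = Mul(Mul(-20, Add(2, Mul(-20, Pow(2, Rational(1, 2))))), 54) = Mul(Add(-40, Mul(400, Pow(2, Rational(1, 2)))), 54) = Add(-2160, Mul(21600, Pow(2, Rational(1, 2)))) ≈ 28387.)
Pow(m, -1) = Pow(Add(-2160, Mul(21600, Pow(2, Rational(1, 2)))), -1)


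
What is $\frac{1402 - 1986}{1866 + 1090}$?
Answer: $- \frac{146}{739} \approx -0.19756$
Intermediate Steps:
$\frac{1402 - 1986}{1866 + 1090} = - \frac{584}{2956} = \left(-584\right) \frac{1}{2956} = - \frac{146}{739}$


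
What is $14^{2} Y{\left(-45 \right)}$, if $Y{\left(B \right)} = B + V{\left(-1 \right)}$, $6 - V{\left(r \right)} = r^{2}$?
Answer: $-7840$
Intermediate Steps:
$V{\left(r \right)} = 6 - r^{2}$
$Y{\left(B \right)} = 5 + B$ ($Y{\left(B \right)} = B + \left(6 - \left(-1\right)^{2}\right) = B + \left(6 - 1\right) = B + 5 = 5 + B$)
$14^{2} Y{\left(-45 \right)} = 14^{2} \left(5 - 45\right) = 196 \left(-40\right) = -7840$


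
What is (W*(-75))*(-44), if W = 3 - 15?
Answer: -39600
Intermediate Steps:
W = -12
(W*(-75))*(-44) = -12*(-75)*(-44) = 900*(-44) = -39600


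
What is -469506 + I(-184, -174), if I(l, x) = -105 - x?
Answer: -469437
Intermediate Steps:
-469506 + I(-184, -174) = -469506 + (-105 - 1*(-174)) = -469506 + (-105 + 174) = -469506 + 69 = -469437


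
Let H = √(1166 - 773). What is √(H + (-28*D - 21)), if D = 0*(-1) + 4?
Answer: √(-133 + √393) ≈ 10.638*I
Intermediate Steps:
D = 4 (D = 0 + 4 = 4)
H = √393 ≈ 19.824
√(H + (-28*D - 21)) = √(√393 + (-28*4 - 21)) = √(√393 + (-112 - 21)) = √(√393 - 133) = √(-133 + √393)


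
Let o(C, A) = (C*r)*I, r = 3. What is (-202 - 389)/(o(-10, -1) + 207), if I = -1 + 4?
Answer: -197/39 ≈ -5.0513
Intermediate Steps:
I = 3
o(C, A) = 9*C (o(C, A) = (C*3)*3 = (3*C)*3 = 9*C)
(-202 - 389)/(o(-10, -1) + 207) = (-202 - 389)/(9*(-10) + 207) = -591/(-90 + 207) = -591/117 = -591*1/117 = -197/39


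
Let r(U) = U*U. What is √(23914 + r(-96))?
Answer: √33130 ≈ 182.02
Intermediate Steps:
r(U) = U²
√(23914 + r(-96)) = √(23914 + (-96)²) = √(23914 + 9216) = √33130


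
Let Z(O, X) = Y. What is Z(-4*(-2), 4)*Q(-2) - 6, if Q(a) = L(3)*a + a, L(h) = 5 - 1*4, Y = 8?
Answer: -38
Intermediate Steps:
L(h) = 1 (L(h) = 5 - 4 = 1)
Z(O, X) = 8
Q(a) = 2*a (Q(a) = 1*a + a = a + a = 2*a)
Z(-4*(-2), 4)*Q(-2) - 6 = 8*(2*(-2)) - 6 = 8*(-4) - 6 = -32 - 6 = -38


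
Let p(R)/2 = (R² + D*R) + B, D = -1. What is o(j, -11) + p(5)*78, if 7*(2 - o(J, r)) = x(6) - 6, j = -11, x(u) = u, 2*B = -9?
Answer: 2420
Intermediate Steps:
B = -9/2 (B = (½)*(-9) = -9/2 ≈ -4.5000)
o(J, r) = 2 (o(J, r) = 2 - (6 - 6)/7 = 2 - ⅐*0 = 2 + 0 = 2)
p(R) = -9 - 2*R + 2*R² (p(R) = 2*((R² - R) - 9/2) = 2*(-9/2 + R² - R) = -9 - 2*R + 2*R²)
o(j, -11) + p(5)*78 = 2 + (-9 - 2*5 + 2*5²)*78 = 2 + (-9 - 10 + 2*25)*78 = 2 + (-9 - 10 + 50)*78 = 2 + 31*78 = 2 + 2418 = 2420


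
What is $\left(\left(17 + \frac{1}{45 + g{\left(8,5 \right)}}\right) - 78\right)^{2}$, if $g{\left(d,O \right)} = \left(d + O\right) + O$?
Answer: $\frac{14760964}{3969} \approx 3719.1$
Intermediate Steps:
$g{\left(d,O \right)} = d + 2 O$ ($g{\left(d,O \right)} = \left(O + d\right) + O = d + 2 O$)
$\left(\left(17 + \frac{1}{45 + g{\left(8,5 \right)}}\right) - 78\right)^{2} = \left(\left(17 + \frac{1}{45 + \left(8 + 2 \cdot 5\right)}\right) - 78\right)^{2} = \left(\left(17 + \frac{1}{45 + \left(8 + 10\right)}\right) - 78\right)^{2} = \left(\left(17 + \frac{1}{45 + 18}\right) - 78\right)^{2} = \left(\left(17 + \frac{1}{63}\right) - 78\right)^{2} = \left(\frac{1072}{63} - 78\right)^{2} = \left(- \frac{3842}{63}\right)^{2} = \frac{14760964}{3969}$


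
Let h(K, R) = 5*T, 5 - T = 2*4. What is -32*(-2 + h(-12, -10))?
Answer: 544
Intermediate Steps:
T = -3 (T = 5 - 2*4 = 5 - 1*8 = 5 - 8 = -3)
h(K, R) = -15 (h(K, R) = 5*(-3) = -15)
-32*(-2 + h(-12, -10)) = -32*(-2 - 15) = -32*(-17) = 544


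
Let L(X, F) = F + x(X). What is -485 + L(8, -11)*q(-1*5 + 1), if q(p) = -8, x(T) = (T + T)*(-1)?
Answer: -269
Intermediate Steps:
x(T) = -2*T (x(T) = (2*T)*(-1) = -2*T)
L(X, F) = F - 2*X
-485 + L(8, -11)*q(-1*5 + 1) = -485 + (-11 - 2*8)*(-8) = -485 + (-11 - 16)*(-8) = -485 - 27*(-8) = -485 + 216 = -269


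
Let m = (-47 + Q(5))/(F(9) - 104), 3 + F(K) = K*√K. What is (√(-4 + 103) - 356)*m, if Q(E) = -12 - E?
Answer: -1424/5 + 12*√11/5 ≈ -276.84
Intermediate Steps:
F(K) = -3 + K^(3/2) (F(K) = -3 + K*√K = -3 + K^(3/2))
m = ⅘ (m = (-47 + (-12 - 1*5))/((-3 + 9^(3/2)) - 104) = (-47 + (-12 - 5))/((-3 + 27) - 104) = (-47 - 17)/(24 - 104) = -64/(-80) = -64*(-1/80) = ⅘ ≈ 0.80000)
(√(-4 + 103) - 356)*m = (√(-4 + 103) - 356)*(⅘) = (√99 - 356)*(⅘) = (3*√11 - 356)*(⅘) = (-356 + 3*√11)*(⅘) = -1424/5 + 12*√11/5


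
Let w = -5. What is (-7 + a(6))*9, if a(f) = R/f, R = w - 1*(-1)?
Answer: -69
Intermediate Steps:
R = -4 (R = -5 - 1*(-1) = -5 + 1 = -4)
a(f) = -4/f
(-7 + a(6))*9 = (-7 - 4/6)*9 = (-7 - 4*⅙)*9 = (-7 - ⅔)*9 = -23/3*9 = -69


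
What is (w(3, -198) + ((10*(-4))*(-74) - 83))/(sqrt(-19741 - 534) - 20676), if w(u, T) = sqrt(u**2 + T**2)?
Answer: -8497836/61073893 - 62028*sqrt(4357)/427517251 - 2055*I*sqrt(811)/61073893 - 15*I*sqrt(3533527)/427517251 ≈ -0.14872 - 0.0010242*I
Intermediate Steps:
w(u, T) = sqrt(T**2 + u**2)
(w(3, -198) + ((10*(-4))*(-74) - 83))/(sqrt(-19741 - 534) - 20676) = (sqrt((-198)**2 + 3**2) + ((10*(-4))*(-74) - 83))/(sqrt(-19741 - 534) - 20676) = (sqrt(39204 + 9) + (-40*(-74) - 83))/(sqrt(-20275) - 20676) = (sqrt(39213) + (2960 - 83))/(5*I*sqrt(811) - 20676) = (3*sqrt(4357) + 2877)/(-20676 + 5*I*sqrt(811)) = (2877 + 3*sqrt(4357))/(-20676 + 5*I*sqrt(811))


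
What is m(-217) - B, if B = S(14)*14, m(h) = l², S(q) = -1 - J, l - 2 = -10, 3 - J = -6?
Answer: 204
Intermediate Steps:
J = 9 (J = 3 - 1*(-6) = 3 + 6 = 9)
l = -8 (l = 2 - 10 = -8)
S(q) = -10 (S(q) = -1 - 1*9 = -1 - 9 = -10)
m(h) = 64 (m(h) = (-8)² = 64)
B = -140 (B = -10*14 = -140)
m(-217) - B = 64 - 1*(-140) = 64 + 140 = 204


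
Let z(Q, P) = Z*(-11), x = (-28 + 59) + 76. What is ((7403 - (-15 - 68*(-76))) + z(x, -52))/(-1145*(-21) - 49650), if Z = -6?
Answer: -772/8535 ≈ -0.090451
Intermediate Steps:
x = 107 (x = 31 + 76 = 107)
z(Q, P) = 66 (z(Q, P) = -6*(-11) = 66)
((7403 - (-15 - 68*(-76))) + z(x, -52))/(-1145*(-21) - 49650) = ((7403 - (-15 - 68*(-76))) + 66)/(-1145*(-21) - 49650) = ((7403 - (-15 + 5168)) + 66)/(24045 - 49650) = ((7403 - 1*5153) + 66)/(-25605) = ((7403 - 5153) + 66)*(-1/25605) = (2250 + 66)*(-1/25605) = 2316*(-1/25605) = -772/8535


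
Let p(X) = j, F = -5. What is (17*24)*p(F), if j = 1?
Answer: 408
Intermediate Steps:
p(X) = 1
(17*24)*p(F) = (17*24)*1 = 408*1 = 408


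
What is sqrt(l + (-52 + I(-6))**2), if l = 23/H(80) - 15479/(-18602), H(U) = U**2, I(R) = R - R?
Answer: sqrt(1497545939736223)/744080 ≈ 52.008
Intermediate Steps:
I(R) = 0
l = 49746723/59526400 (l = 23/(80**2) - 15479/(-18602) = 23/6400 - 15479*(-1/18602) = 23*(1/6400) + 15479/18602 = 23/6400 + 15479/18602 = 49746723/59526400 ≈ 0.83571)
sqrt(l + (-52 + I(-6))**2) = sqrt(49746723/59526400 + (-52 + 0)**2) = sqrt(49746723/59526400 + (-52)**2) = sqrt(49746723/59526400 + 2704) = sqrt(161009132323/59526400) = sqrt(1497545939736223)/744080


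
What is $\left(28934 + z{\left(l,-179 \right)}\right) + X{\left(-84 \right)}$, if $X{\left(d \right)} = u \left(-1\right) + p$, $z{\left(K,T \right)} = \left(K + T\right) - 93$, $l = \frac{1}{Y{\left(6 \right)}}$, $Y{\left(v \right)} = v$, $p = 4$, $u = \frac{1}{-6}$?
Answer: $\frac{85999}{3} \approx 28666.0$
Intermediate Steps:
$u = - \frac{1}{6} \approx -0.16667$
$l = \frac{1}{6} \approx 0.16667$
$z{\left(K,T \right)} = -93 + K + T$
$X{\left(d \right)} = \frac{25}{6}$ ($X{\left(d \right)} = \left(- \frac{1}{6}\right) \left(-1\right) + 4 = \frac{1}{6} + 4 = \frac{25}{6}$)
$\left(28934 + z{\left(l,-179 \right)}\right) + X{\left(-84 \right)} = \left(28934 - \frac{1631}{6}\right) + \frac{25}{6} = \frac{171973}{6} + \frac{25}{6} = \frac{85999}{3}$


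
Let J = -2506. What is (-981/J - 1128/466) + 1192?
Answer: 694821605/583898 ≈ 1190.0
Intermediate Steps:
(-981/J - 1128/466) + 1192 = (-981/(-2506) - 1128/466) + 1192 = (-981*(-1/2506) - 1128*1/466) + 1192 = (981/2506 - 564/233) + 1192 = -1184811/583898 + 1192 = 694821605/583898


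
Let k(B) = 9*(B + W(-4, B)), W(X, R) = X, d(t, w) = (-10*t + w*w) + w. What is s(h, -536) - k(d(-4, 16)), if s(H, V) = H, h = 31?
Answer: -2741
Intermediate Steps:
d(t, w) = w + w² - 10*t (d(t, w) = (-10*t + w²) + w = (w² - 10*t) + w = w + w² - 10*t)
k(B) = -36 + 9*B (k(B) = 9*(B - 4) = 9*(-4 + B) = -36 + 9*B)
s(h, -536) - k(d(-4, 16)) = 31 - (-36 + 9*(16 + 16² - 10*(-4))) = 31 - (-36 + 9*(16 + 256 + 40)) = 31 - (-36 + 9*312) = 31 - (-36 + 2808) = 31 - 1*2772 = 31 - 2772 = -2741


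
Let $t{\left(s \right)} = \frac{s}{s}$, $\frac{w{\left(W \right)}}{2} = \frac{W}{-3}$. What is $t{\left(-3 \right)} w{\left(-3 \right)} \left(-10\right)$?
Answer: $-20$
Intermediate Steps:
$w{\left(W \right)} = - \frac{2 W}{3}$ ($w{\left(W \right)} = 2 \frac{W}{-3} = 2 W \left(- \frac{1}{3}\right) = 2 \left(- \frac{W}{3}\right) = - \frac{2 W}{3}$)
$t{\left(s \right)} = 1$
$t{\left(-3 \right)} w{\left(-3 \right)} \left(-10\right) = 1 \left(\left(- \frac{2}{3}\right) \left(-3\right)\right) \left(-10\right) = 1 \cdot 2 \left(-10\right) = 2 \left(-10\right) = -20$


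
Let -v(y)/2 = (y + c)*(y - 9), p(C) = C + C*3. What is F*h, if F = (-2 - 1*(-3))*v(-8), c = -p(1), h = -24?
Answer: 9792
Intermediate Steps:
p(C) = 4*C (p(C) = C + 3*C = 4*C)
c = -4 ≈ -4.0000
v(y) = -2*(-9 + y)*(-4 + y) (v(y) = -2*(y - 4)*(y - 9) = -2*(-4 + y)*(-9 + y) = -2*(-9 + y)*(-4 + y))
F = -408 (F = (-2 - 1*(-3))*(-72 - 2*(-8)² + 26*(-8)) = (-2 + 3)*(-72 - 2*64 - 208) = 1*(-72 - 128 - 208) = 1*(-408) = -408)
F*h = -408*(-24) = 9792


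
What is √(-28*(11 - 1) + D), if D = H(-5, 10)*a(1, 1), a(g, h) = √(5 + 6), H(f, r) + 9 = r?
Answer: √(-280 + √11) ≈ 16.634*I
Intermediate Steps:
H(f, r) = -9 + r
a(g, h) = √11
D = √11 (D = (-9 + 10)*√11 = 1*√11 = √11 ≈ 3.3166)
√(-28*(11 - 1) + D) = √(-28*(11 - 1) + √11) = √(-28*10 + √11) = √(-280 + √11)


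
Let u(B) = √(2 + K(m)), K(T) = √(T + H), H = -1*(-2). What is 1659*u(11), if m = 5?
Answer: 1659*√(2 + √7) ≈ 3575.8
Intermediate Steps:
H = 2
K(T) = √(2 + T) (K(T) = √(T + 2) = √(2 + T))
u(B) = √(2 + √7) (u(B) = √(2 + √(2 + 5)) = √(2 + √7))
1659*u(11) = 1659*√(2 + √7)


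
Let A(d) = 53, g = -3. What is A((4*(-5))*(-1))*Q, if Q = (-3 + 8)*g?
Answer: -795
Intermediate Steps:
Q = -15 (Q = (-3 + 8)*(-3) = 5*(-3) = -15)
A((4*(-5))*(-1))*Q = 53*(-15) = -795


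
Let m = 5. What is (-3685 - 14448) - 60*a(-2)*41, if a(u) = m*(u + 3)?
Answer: -30433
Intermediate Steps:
a(u) = 15 + 5*u (a(u) = 5*(u + 3) = 5*(3 + u) = 15 + 5*u)
(-3685 - 14448) - 60*a(-2)*41 = (-3685 - 14448) - 60*(15 + 5*(-2))*41 = -18133 - 60*(15 - 10)*41 = -18133 - 60*5*41 = -18133 - 10*30*41 = -18133 - 300*41 = -18133 - 12300 = -30433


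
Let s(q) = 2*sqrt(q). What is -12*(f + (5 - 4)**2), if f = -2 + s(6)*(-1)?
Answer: 12 + 24*sqrt(6) ≈ 70.788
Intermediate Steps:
f = -2 - 2*sqrt(6) (f = -2 + (2*sqrt(6))*(-1) = -2 - 2*sqrt(6) ≈ -6.8990)
-12*(f + (5 - 4)**2) = -12*((-2 - 2*sqrt(6)) + (5 - 4)**2) = -12*((-2 - 2*sqrt(6)) + 1**2) = -12*((-2 - 2*sqrt(6)) + 1) = -12*(-1 - 2*sqrt(6)) = 12 + 24*sqrt(6)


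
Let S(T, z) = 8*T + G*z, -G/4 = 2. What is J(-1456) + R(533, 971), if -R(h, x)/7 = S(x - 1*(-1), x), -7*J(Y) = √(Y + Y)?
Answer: -56 - 4*I*√182/7 ≈ -56.0 - 7.709*I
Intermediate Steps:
G = -8 (G = -4*2 = -8)
J(Y) = -√2*√Y/7 (J(Y) = -√(Y + Y)/7 = -√2*√Y/7)
S(T, z) = -8*z + 8*T (S(T, z) = 8*T - 8*z = -8*z + 8*T)
R(h, x) = -56 (R(h, x) = -7*(-8*x + 8*(x - 1*(-1))) = -7*(-8*x + 8*(x + 1)) = -7*(-8*x + 8*(1 + x)) = -7*(-8*x + (8 + 8*x)) = -7*8 = -56)
J(-1456) + R(533, 971) = -√2*√(-1456)/7 - 56 = -√2*4*I*√91/7 - 56 = -4*I*√182/7 - 56 = -56 - 4*I*√182/7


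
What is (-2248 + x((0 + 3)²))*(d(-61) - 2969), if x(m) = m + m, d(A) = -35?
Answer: 6698920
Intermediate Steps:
x(m) = 2*m
(-2248 + x((0 + 3)²))*(d(-61) - 2969) = (-2248 + 2*(0 + 3)²)*(-35 - 2969) = (-2248 + 2*3²)*(-3004) = (-2248 + 2*9)*(-3004) = (-2248 + 18)*(-3004) = -2230*(-3004) = 6698920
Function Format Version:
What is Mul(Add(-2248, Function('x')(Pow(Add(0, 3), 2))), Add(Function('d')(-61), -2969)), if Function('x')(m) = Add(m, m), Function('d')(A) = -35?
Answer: 6698920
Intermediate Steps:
Function('x')(m) = Mul(2, m)
Mul(Add(-2248, Function('x')(Pow(Add(0, 3), 2))), Add(Function('d')(-61), -2969)) = Mul(Add(-2248, Mul(2, Pow(Add(0, 3), 2))), Add(-35, -2969)) = Mul(Add(-2248, Mul(2, Pow(3, 2))), -3004) = Mul(Add(-2248, Mul(2, 9)), -3004) = Mul(Add(-2248, 18), -3004) = Mul(-2230, -3004) = 6698920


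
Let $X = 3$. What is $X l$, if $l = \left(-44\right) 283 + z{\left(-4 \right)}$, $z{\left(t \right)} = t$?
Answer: $-37368$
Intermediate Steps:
$l = -12456$ ($l = \left(-44\right) 283 - 4 = -12452 - 4 = -12456$)
$X l = 3 \left(-12456\right) = -37368$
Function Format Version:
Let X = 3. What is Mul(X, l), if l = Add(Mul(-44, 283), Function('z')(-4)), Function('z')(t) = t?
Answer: -37368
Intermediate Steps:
l = -12456 (l = Add(Mul(-44, 283), -4) = Add(-12452, -4) = -12456)
Mul(X, l) = Mul(3, -12456) = -37368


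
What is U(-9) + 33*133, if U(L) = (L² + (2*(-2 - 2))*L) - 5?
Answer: 4537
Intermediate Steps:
U(L) = -5 + L² - 8*L (U(L) = (L² + (2*(-4))*L) - 5 = (L² - 8*L) - 5 = -5 + L² - 8*L)
U(-9) + 33*133 = (-5 + (-9)² - 8*(-9)) + 33*133 = (-5 + 81 + 72) + 4389 = 148 + 4389 = 4537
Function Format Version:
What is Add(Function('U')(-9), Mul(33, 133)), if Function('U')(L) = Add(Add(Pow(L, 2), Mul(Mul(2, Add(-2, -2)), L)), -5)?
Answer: 4537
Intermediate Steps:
Function('U')(L) = Add(-5, Pow(L, 2), Mul(-8, L)) (Function('U')(L) = Add(Add(Pow(L, 2), Mul(Mul(2, -4), L)), -5) = Add(Add(Pow(L, 2), Mul(-8, L)), -5) = Add(-5, Pow(L, 2), Mul(-8, L)))
Add(Function('U')(-9), Mul(33, 133)) = Add(Add(-5, Pow(-9, 2), Mul(-8, -9)), Mul(33, 133)) = Add(Add(-5, 81, 72), 4389) = Add(148, 4389) = 4537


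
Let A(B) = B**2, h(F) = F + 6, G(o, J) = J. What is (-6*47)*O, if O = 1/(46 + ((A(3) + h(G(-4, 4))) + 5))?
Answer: -141/35 ≈ -4.0286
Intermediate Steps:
h(F) = 6 + F
O = 1/70 (O = 1/(46 + ((3**2 + (6 + 4)) + 5)) = 1/(46 + ((9 + 10) + 5)) = 1/(46 + (19 + 5)) = 1/(46 + 24) = 1/70 ≈ 0.014286)
(-6*47)*O = -6*47*(1/70) = -282*1/70 = -141/35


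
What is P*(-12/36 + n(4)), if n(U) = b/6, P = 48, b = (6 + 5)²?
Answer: 952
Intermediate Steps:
b = 121 (b = 11² = 121)
n(U) = 121/6
P*(-12/36 + n(4)) = 48*(-12/36 + 121/6) = 48*(-12*1/36 + 121/6) = 48*(-⅓ + 121/6) = 48*(119/6) = 952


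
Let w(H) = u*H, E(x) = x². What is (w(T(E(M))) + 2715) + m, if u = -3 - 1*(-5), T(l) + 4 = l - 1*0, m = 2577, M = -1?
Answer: 5286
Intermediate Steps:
T(l) = -4 + l (T(l) = -4 + (l - 1*0) = -4 + (l + 0) = -4 + l)
u = 2 (u = -3 + 5 = 2)
w(H) = 2*H
(w(T(E(M))) + 2715) + m = (2*(-4 + (-1)²) + 2715) + 2577 = (2*(-4 + 1) + 2715) + 2577 = (2*(-3) + 2715) + 2577 = (-6 + 2715) + 2577 = 2709 + 2577 = 5286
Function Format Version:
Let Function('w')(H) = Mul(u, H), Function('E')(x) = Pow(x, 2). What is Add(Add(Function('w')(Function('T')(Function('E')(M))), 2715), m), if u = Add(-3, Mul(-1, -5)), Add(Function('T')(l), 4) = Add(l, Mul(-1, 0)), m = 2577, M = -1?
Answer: 5286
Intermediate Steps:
Function('T')(l) = Add(-4, l) (Function('T')(l) = Add(-4, Add(l, Mul(-1, 0))) = Add(-4, Add(l, 0)) = Add(-4, l))
u = 2 (u = Add(-3, 5) = 2)
Function('w')(H) = Mul(2, H)
Add(Add(Function('w')(Function('T')(Function('E')(M))), 2715), m) = Add(Add(Mul(2, Add(-4, Pow(-1, 2))), 2715), 2577) = Add(Add(Mul(2, Add(-4, 1)), 2715), 2577) = Add(Add(Mul(2, -3), 2715), 2577) = Add(Add(-6, 2715), 2577) = Add(2709, 2577) = 5286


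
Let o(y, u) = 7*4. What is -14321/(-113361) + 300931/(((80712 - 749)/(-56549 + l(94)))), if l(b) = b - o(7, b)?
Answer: -1926850828226830/9064685643 ≈ -2.1257e+5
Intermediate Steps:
o(y, u) = 28
l(b) = -28 + b (l(b) = b - 1*28 = b - 28 = -28 + b)
-14321/(-113361) + 300931/(((80712 - 749)/(-56549 + l(94)))) = -14321/(-113361) + 300931/(((80712 - 749)/(-56549 + (-28 + 94)))) = -14321*(-1/113361) + 300931/((79963/(-56549 + 66))) = 14321/113361 + 300931/((79963/(-56483))) = 14321/113361 + 300931/((79963*(-1/56483))) = 14321/113361 + 300931/(-79963/56483) = 14321/113361 + 300931*(-56483/79963) = 14321/113361 - 16997485673/79963 = -1926850828226830/9064685643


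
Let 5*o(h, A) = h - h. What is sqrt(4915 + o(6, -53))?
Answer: sqrt(4915) ≈ 70.107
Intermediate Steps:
o(h, A) = 0 (o(h, A) = (h - h)/5 = (1/5)*0 = 0)
sqrt(4915 + o(6, -53)) = sqrt(4915 + 0) = sqrt(4915)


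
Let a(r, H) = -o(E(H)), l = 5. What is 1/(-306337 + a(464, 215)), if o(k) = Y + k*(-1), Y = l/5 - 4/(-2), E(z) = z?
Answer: -1/306125 ≈ -3.2666e-6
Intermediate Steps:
Y = 3 (Y = 5/5 - 4/(-2) = 5*(1/5) - 4*(-1/2) = 1 + 2 = 3)
o(k) = 3 - k (o(k) = 3 + k*(-1) = 3 - k)
a(r, H) = -3 + H (a(r, H) = -(3 - H) = -3 + H)
1/(-306337 + a(464, 215)) = 1/(-306337 + (-3 + 215)) = 1/(-306337 + 212) = 1/(-306125) = -1/306125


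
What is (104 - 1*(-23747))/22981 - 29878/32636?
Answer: 45887459/375003958 ≈ 0.12237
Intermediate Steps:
(104 - 1*(-23747))/22981 - 29878/32636 = (104 + 23747)*(1/22981) - 29878*1/32636 = 23851*(1/22981) - 14939/16318 = 23851/22981 - 14939/16318 = 45887459/375003958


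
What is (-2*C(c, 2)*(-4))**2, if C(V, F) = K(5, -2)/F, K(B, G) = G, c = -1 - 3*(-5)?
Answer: 64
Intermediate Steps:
c = 14 (c = -1 + 15 = 14)
C(V, F) = -2/F
(-2*C(c, 2)*(-4))**2 = (-(-4)/2*(-4))**2 = (-2*(-1)*(-4))**2 = (2*(-4))**2 = (-8)**2 = 64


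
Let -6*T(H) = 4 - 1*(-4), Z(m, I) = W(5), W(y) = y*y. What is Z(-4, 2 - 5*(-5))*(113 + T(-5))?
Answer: 8375/3 ≈ 2791.7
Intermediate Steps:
W(y) = y**2
Z(m, I) = 25 (Z(m, I) = 5**2 = 25)
T(H) = -4/3 (T(H) = -(4 - 1*(-4))/6 = -(4 + 4)/6 = -1/6*8 = -4/3)
Z(-4, 2 - 5*(-5))*(113 + T(-5)) = 25*(113 - 4/3) = 25*(335/3) = 8375/3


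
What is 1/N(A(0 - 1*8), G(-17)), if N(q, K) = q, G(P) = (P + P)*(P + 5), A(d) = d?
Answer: -⅛ ≈ -0.12500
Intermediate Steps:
G(P) = 2*P*(5 + P) (G(P) = (2*P)*(5 + P) = 2*P*(5 + P))
1/N(A(0 - 1*8), G(-17)) = 1/(0 - 1*8) = 1/(0 - 8) = 1/(-8) = -⅛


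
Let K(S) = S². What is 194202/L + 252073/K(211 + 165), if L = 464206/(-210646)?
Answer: -2891637325190977/32813793728 ≈ -88123.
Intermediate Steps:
L = -232103/105323 (L = 464206*(-1/210646) = -232103/105323 ≈ -2.2037)
194202/L + 252073/K(211 + 165) = 194202/(-232103/105323) + 252073/((211 + 165)²) = 194202*(-105323/232103) + 252073/(376²) = -20453937246/232103 + 252073/141376 = -2891637325190977/32813793728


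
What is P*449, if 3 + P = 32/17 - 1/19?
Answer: -169722/323 ≈ -525.46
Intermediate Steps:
P = -378/323 (P = -3 + (32/17 - 1/19) = -3 + 591/323 = -378/323 ≈ -1.1703)
P*449 = -378/323*449 = -169722/323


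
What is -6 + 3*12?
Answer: 30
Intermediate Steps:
-6 + 3*12 = -6 + 36 = 30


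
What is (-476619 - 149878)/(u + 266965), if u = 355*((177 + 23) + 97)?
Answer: -626497/372400 ≈ -1.6823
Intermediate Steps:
u = 105435 (u = 355*(200 + 97) = 355*297 = 105435)
(-476619 - 149878)/(u + 266965) = (-476619 - 149878)/(105435 + 266965) = -626497/372400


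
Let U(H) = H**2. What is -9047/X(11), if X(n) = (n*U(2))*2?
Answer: -9047/88 ≈ -102.81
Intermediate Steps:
X(n) = 8*n (X(n) = (n*2**2)*2 = (n*4)*2 = (4*n)*2 = 8*n)
-9047/X(11) = -9047/(8*11) = -9047/88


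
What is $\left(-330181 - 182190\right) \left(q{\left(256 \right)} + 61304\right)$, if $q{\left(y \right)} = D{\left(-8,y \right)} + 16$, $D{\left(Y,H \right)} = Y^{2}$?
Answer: $-31451381464$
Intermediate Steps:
$q{\left(y \right)} = 80$ ($q{\left(y \right)} = \left(-8\right)^{2} + 16 = 64 + 16 = 80$)
$\left(-330181 - 182190\right) \left(q{\left(256 \right)} + 61304\right) = \left(-330181 - 182190\right) \left(80 + 61304\right) = \left(-512371\right) 61384 = -31451381464$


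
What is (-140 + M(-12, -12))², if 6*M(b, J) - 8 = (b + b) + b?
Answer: 188356/9 ≈ 20928.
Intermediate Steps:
M(b, J) = 4/3 + b/2 (M(b, J) = 4/3 + ((b + b) + b)/6 = 4/3 + (2*b + b)/6 = 4/3 + (3*b)/6 = 4/3 + b/2)
(-140 + M(-12, -12))² = (-140 + (4/3 + (½)*(-12)))² = (-140 + (4/3 - 6))² = (-140 - 14/3)² = (-434/3)² = 188356/9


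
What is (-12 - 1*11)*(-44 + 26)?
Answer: 414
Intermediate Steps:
(-12 - 1*11)*(-44 + 26) = (-12 - 11)*(-18) = -23*(-18) = 414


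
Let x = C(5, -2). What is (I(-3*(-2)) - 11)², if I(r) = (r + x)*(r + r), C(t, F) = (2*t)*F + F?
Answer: 41209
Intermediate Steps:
C(t, F) = F + 2*F*t (C(t, F) = 2*F*t + F = F + 2*F*t)
x = -22 (x = -2*(1 + 2*5) = -2*(1 + 10) = -2*11 = -22)
I(r) = 2*r*(-22 + r) (I(r) = (r - 22)*(r + r) = (-22 + r)*(2*r) = 2*r*(-22 + r))
(I(-3*(-2)) - 11)² = (2*(-3*(-2))*(-22 - 3*(-2)) - 11)² = (2*6*(-22 + 6) - 11)² = (2*6*(-16) - 11)² = (-192 - 11)² = (-203)² = 41209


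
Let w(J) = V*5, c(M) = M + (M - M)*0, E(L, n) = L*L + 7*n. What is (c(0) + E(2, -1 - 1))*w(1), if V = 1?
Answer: -50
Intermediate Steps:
E(L, n) = L² + 7*n
c(M) = M (c(M) = M + 0*0 = M + 0 = M)
w(J) = 5 (w(J) = 1*5 = 5)
(c(0) + E(2, -1 - 1))*w(1) = (0 + (2² + 7*(-1 - 1)))*5 = (0 + (4 + 7*(-2)))*5 = (0 + (4 - 14))*5 = (0 - 10)*5 = -10*5 = -50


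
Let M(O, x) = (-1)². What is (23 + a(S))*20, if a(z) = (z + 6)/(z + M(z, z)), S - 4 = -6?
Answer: 380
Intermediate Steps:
M(O, x) = 1
S = -2 (S = 4 - 6 = -2)
a(z) = (6 + z)/(1 + z) (a(z) = (z + 6)/(z + 1) = (6 + z)/(1 + z))
(23 + a(S))*20 = (23 + (6 - 2)/(1 - 2))*20 = (23 + 4/(-1))*20 = (23 - 1*4)*20 = (23 - 4)*20 = 19*20 = 380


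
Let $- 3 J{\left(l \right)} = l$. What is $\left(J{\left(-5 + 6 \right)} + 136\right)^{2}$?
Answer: $\frac{165649}{9} \approx 18405.0$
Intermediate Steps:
$J{\left(l \right)} = - \frac{l}{3}$
$\left(J{\left(-5 + 6 \right)} + 136\right)^{2} = \left(- \frac{-5 + 6}{3} + 136\right)^{2} = \left(\left(- \frac{1}{3}\right) 1 + 136\right)^{2} = \left(- \frac{1}{3} + 136\right)^{2} = \left(\frac{407}{3}\right)^{2} = \frac{165649}{9}$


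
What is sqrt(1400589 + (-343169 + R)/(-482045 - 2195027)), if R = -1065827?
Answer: sqrt(156837894644966017)/334634 ≈ 1183.5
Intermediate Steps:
sqrt(1400589 + (-343169 + R)/(-482045 - 2195027)) = sqrt(1400589 + (-343169 - 1065827)/(-482045 - 2195027)) = sqrt(1400589 - 1408996/(-2677072)) = sqrt(1400589 - 1408996*(-1/2677072)) = sqrt(1400589 + 352249/669268) = sqrt(937369751101/669268) = sqrt(156837894644966017)/334634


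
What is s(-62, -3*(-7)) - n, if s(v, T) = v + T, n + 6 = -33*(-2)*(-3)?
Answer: 163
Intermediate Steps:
n = -204 (n = -6 - 33*(-2)*(-3) = -6 + 66*(-3) = -6 - 198 = -204)
s(v, T) = T + v
s(-62, -3*(-7)) - n = (-3*(-7) - 62) - 1*(-204) = (21 - 62) + 204 = -41 + 204 = 163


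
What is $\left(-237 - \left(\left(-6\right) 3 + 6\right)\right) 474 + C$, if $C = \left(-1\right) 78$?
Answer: $-106728$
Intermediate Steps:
$C = -78$
$\left(-237 - \left(\left(-6\right) 3 + 6\right)\right) 474 + C = \left(-237 - \left(\left(-6\right) 3 + 6\right)\right) 474 - 78 = \left(-237 - \left(-18 + 6\right)\right) 474 - 78 = \left(-237 - -12\right) 474 - 78 = \left(-237 + 12\right) 474 - 78 = \left(-225\right) 474 - 78 = -106650 - 78 = -106728$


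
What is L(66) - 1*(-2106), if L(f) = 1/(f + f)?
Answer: 277993/132 ≈ 2106.0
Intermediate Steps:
L(f) = 1/(2*f)
L(66) - 1*(-2106) = (½)/66 - 1*(-2106) = (½)*(1/66) + 2106 = 1/132 + 2106 = 277993/132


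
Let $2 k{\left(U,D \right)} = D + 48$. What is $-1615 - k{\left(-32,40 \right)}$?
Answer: $-1659$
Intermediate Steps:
$k{\left(U,D \right)} = 24 + \frac{D}{2}$ ($k{\left(U,D \right)} = \frac{D + 48}{2} = \frac{48 + D}{2} = 24 + \frac{D}{2}$)
$-1615 - k{\left(-32,40 \right)} = -1615 - \left(24 + \frac{1}{2} \cdot 40\right) = -1615 - \left(24 + 20\right) = -1615 - 44 = -1659$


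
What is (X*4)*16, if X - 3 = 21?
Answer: 1536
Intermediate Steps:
X = 24 (X = 3 + 21 = 24)
(X*4)*16 = (24*4)*16 = 96*16 = 1536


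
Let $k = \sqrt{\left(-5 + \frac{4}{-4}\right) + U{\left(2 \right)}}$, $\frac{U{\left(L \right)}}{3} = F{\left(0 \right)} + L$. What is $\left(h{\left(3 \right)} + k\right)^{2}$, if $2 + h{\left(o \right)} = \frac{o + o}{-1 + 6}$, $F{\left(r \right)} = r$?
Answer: $\frac{16}{25} \approx 0.64$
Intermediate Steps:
$U{\left(L \right)} = 3 L$ ($U{\left(L \right)} = 3 \left(0 + L\right) = 3 L$)
$h{\left(o \right)} = -2 + \frac{2 o}{5}$ ($h{\left(o \right)} = -2 + \frac{o + o}{-1 + 6} = -2 + \frac{2 o}{5}$)
$k = 0$ ($k = \sqrt{\left(-5 + \frac{4}{-4}\right) + 3 \cdot 2} = \sqrt{\left(-5 + 4 \left(- \frac{1}{4}\right)\right) + 6} = \sqrt{\left(-5 - 1\right) + 6} = \sqrt{-6 + 6} = \sqrt{0} = 0$)
$\left(h{\left(3 \right)} + k\right)^{2} = \left(\left(-2 + \frac{2}{5} \cdot 3\right) + 0\right)^{2} = \left(\left(-2 + \frac{6}{5}\right) + 0\right)^{2} = \left(- \frac{4}{5} + 0\right)^{2} = \left(- \frac{4}{5}\right)^{2} = \frac{16}{25}$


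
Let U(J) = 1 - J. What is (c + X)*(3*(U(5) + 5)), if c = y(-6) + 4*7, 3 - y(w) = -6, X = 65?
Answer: 306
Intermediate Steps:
y(w) = 9 (y(w) = 3 - 1*(-6) = 3 + 6 = 9)
c = 37 (c = 9 + 4*7 = 9 + 28 = 37)
(c + X)*(3*(U(5) + 5)) = (37 + 65)*(3*((1 - 1*5) + 5)) = 102*(3*((1 - 5) + 5)) = 102*(3*(-4 + 5)) = 102*(3*1) = 102*3 = 306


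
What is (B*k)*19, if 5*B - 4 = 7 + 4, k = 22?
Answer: 1254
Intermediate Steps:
B = 3 (B = ⅘ + (7 + 4)/5 = ⅘ + (⅕)*11 = ⅘ + 11/5 = 3)
(B*k)*19 = (3*22)*19 = 66*19 = 1254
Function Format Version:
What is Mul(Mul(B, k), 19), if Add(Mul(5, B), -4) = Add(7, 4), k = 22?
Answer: 1254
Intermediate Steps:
B = 3 (B = Add(Rational(4, 5), Mul(Rational(1, 5), Add(7, 4))) = Add(Rational(4, 5), Mul(Rational(1, 5), 11)) = Add(Rational(4, 5), Rational(11, 5)) = 3)
Mul(Mul(B, k), 19) = Mul(Mul(3, 22), 19) = Mul(66, 19) = 1254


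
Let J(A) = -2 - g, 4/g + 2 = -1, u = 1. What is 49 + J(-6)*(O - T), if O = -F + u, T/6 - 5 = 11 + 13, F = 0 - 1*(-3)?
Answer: 499/3 ≈ 166.33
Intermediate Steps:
F = 3 (F = 0 + 3 = 3)
T = 174 (T = 30 + 6*(11 + 13) = 30 + 6*24 = 30 + 144 = 174)
g = -4/3 (g = 4/(-2 - 1) = 4/(-3) = 4*(-⅓) = -4/3 ≈ -1.3333)
O = -2 (O = -1*3 + 1 = -3 + 1 = -2)
J(A) = -⅔ (J(A) = -2 - 1*(-4/3) = -2 + 4/3 = -⅔)
49 + J(-6)*(O - T) = 49 - 2*(-2 - 1*174)/3 = 49 - 2*(-2 - 174)/3 = 49 - ⅔*(-176) = 49 + 352/3 = 499/3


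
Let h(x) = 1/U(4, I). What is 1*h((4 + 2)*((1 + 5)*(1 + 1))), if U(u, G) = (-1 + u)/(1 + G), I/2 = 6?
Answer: 13/3 ≈ 4.3333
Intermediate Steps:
I = 12 (I = 2*6 = 12)
U(u, G) = (-1 + u)/(1 + G)
h(x) = 13/3 (h(x) = 1/((-1 + 4)/(1 + 12)) = 1/(3/13) = 13/3)
1*h((4 + 2)*((1 + 5)*(1 + 1))) = 1*(13/3) = 13/3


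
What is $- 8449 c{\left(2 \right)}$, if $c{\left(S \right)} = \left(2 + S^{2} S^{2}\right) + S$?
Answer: $-168980$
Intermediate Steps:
$c{\left(S \right)} = 2 + S + S^{4}$ ($c{\left(S \right)} = \left(2 + S^{4}\right) + S = 2 + S + S^{4}$)
$- 8449 c{\left(2 \right)} = - 8449 \left(2 + 2 + 2^{4}\right) = - 8449 \left(2 + 2 + 16\right) = \left(-8449\right) 20 = -168980$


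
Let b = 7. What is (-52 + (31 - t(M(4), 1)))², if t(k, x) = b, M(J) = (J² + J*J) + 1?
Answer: 784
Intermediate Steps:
M(J) = 1 + 2*J² (M(J) = (J² + J²) + 1 = 2*J² + 1 = 1 + 2*J²)
t(k, x) = 7
(-52 + (31 - t(M(4), 1)))² = (-52 + (31 - 1*7))² = (-52 + (31 - 7))² = (-52 + 24)² = (-28)² = 784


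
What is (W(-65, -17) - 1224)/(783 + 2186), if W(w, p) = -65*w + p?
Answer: 2984/2969 ≈ 1.0051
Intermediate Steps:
W(w, p) = p - 65*w
(W(-65, -17) - 1224)/(783 + 2186) = ((-17 - 65*(-65)) - 1224)/(783 + 2186) = ((-17 + 4225) - 1224)/2969 = (4208 - 1224)*(1/2969) = 2984*(1/2969) = 2984/2969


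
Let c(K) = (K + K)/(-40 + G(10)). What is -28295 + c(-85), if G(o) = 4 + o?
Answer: -367750/13 ≈ -28288.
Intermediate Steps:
c(K) = -K/13 (c(K) = (K + K)/(-40 + (4 + 10)) = (2*K)/(-40 + 14) = (2*K)/(-26) = (2*K)*(-1/26) = -K/13)
-28295 + c(-85) = -28295 - 1/13*(-85) = -28295 + 85/13 = -367750/13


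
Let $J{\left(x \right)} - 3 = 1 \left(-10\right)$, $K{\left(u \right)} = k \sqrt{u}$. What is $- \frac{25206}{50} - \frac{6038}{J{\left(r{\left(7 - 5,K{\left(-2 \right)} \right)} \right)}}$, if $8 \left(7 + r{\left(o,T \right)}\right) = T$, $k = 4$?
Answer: $\frac{62729}{175} \approx 358.45$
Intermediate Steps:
$K{\left(u \right)} = 4 \sqrt{u}$
$r{\left(o,T \right)} = -7 + \frac{T}{8}$
$J{\left(x \right)} = -7$ ($J{\left(x \right)} = 3 + 1 \left(-10\right) = 3 - 10 = -7$)
$- \frac{25206}{50} - \frac{6038}{J{\left(r{\left(7 - 5,K{\left(-2 \right)} \right)} \right)}} = - \frac{25206}{50} - \frac{6038}{-7} = \left(-25206\right) \frac{1}{50} - - \frac{6038}{7} = - \frac{12603}{25} + \frac{6038}{7} = \frac{62729}{175}$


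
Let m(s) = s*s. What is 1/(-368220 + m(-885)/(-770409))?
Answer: -85601/31520087245 ≈ -2.7158e-6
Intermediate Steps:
m(s) = s²
1/(-368220 + m(-885)/(-770409)) = 1/(-368220 + (-885)²/(-770409)) = 1/(-368220 + 783225*(-1/770409)) = 1/(-368220 - 87025/85601) = 1/(-31520087245/85601) = -85601/31520087245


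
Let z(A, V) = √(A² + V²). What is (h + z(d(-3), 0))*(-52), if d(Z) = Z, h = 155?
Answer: -8216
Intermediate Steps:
(h + z(d(-3), 0))*(-52) = (155 + √((-3)² + 0²))*(-52) = (155 + √(9 + 0))*(-52) = (155 + √9)*(-52) = (155 + 3)*(-52) = 158*(-52) = -8216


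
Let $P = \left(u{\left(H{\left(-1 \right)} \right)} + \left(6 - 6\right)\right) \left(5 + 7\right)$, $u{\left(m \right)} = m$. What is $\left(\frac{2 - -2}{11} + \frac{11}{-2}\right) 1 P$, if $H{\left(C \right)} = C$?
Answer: $\frac{678}{11} \approx 61.636$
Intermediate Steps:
$P = -12$ ($P = \left(-1 + \left(6 - 6\right)\right) \left(5 + 7\right) = \left(-1 + \left(6 - 6\right)\right) 12 = \left(-1 + 0\right) 12 = \left(-1\right) 12 = -12$)
$\left(\frac{2 - -2}{11} + \frac{11}{-2}\right) 1 P = \left(\frac{2 - -2}{11} + \frac{11}{-2}\right) 1 \left(-12\right) = \left(\left(2 + 2\right) \frac{1}{11} + 11 \left(- \frac{1}{2}\right)\right) 1 \left(-12\right) = \left(4 \cdot \frac{1}{11} - \frac{11}{2}\right) 1 \left(-12\right) = \left(\frac{4}{11} - \frac{11}{2}\right) 1 \left(-12\right) = \left(- \frac{113}{22}\right) 1 \left(-12\right) = \left(- \frac{113}{22}\right) \left(-12\right) = \frac{678}{11}$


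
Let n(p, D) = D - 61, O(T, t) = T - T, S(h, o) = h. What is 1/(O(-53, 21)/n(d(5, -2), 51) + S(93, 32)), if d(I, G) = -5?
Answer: 1/93 ≈ 0.010753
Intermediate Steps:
O(T, t) = 0
n(p, D) = -61 + D
1/(O(-53, 21)/n(d(5, -2), 51) + S(93, 32)) = 1/(0/(-61 + 51) + 93) = 1/(0/(-10) + 93) = 1/(0*(-1/10) + 93) = 1/(0 + 93) = 1/93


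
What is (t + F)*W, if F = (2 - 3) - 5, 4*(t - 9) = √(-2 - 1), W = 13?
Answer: 39 + 13*I*√3/4 ≈ 39.0 + 5.6292*I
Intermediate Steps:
t = 9 + I*√3/4 (t = 9 + √(-2 - 1)/4 = 9 + √(-3)/4 = 9 + (I*√3)/4 = 9 + I*√3/4 ≈ 9.0 + 0.43301*I)
F = -6 (F = -1 - 5 = -6)
(t + F)*W = ((9 + I*√3/4) - 6)*13 = (3 + I*√3/4)*13 = 39 + 13*I*√3/4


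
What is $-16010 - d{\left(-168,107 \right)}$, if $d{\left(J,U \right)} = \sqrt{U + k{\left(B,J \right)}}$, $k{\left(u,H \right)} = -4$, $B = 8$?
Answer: $-16010 - \sqrt{103} \approx -16020.0$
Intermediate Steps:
$d{\left(J,U \right)} = \sqrt{-4 + U}$ ($d{\left(J,U \right)} = \sqrt{U - 4} = \sqrt{-4 + U}$)
$-16010 - d{\left(-168,107 \right)} = -16010 - \sqrt{-4 + 107} = -16010 - \sqrt{103}$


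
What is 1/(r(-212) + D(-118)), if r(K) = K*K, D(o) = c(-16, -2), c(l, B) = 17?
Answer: 1/44961 ≈ 2.2241e-5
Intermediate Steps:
D(o) = 17
r(K) = K²
1/(r(-212) + D(-118)) = 1/((-212)² + 17) = 1/(44944 + 17) = 1/44961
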